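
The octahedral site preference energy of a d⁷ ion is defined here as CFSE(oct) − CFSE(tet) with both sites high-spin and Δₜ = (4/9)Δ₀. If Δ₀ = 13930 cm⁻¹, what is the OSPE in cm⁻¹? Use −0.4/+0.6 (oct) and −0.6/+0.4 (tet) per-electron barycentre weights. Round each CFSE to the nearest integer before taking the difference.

-3715

In an octahedral site d⁷ (HS) is t2g^5 e_g^2, giving CFSE(oct) = -0.8Δ₀ = -11144 cm⁻¹.
Tetrahedral: e^4 t2^3, CFSE = 4(−0.6) + 3(+0.4) = -1.2Δₜ = -1.2 × (4/9) × 13930 = -7429 cm⁻¹.
Subtracting, OSPE = -11144 − (-7429) = -3715 cm⁻¹.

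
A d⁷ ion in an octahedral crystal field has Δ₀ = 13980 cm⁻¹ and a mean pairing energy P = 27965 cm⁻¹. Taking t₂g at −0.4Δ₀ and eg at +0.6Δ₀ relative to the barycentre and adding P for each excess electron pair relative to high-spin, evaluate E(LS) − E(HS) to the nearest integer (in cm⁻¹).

High-spin: t₂g⁵ eg², CFSE = -0.8Δ₀ = -11184 cm⁻¹.
For low-spin the configuration is t₂g⁶ eg¹: orbital energy -1.8 × 13980 = -25164 cm⁻¹, and 1 additional pair relative to high-spin adds 27965 cm⁻¹, giving 2801 cm⁻¹.
Thus E(LS) − E(HS) = 13985 cm⁻¹.

13985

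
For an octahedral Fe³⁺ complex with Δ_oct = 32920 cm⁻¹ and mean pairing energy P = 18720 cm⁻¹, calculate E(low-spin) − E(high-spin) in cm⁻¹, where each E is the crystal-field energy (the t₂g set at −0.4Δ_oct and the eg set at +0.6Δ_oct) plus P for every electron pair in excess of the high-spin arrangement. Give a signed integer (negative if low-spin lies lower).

-28400

Fe sits in group 8; removing 3 electrons leaves Fe³⁺ with 8 − 3 = 5 d electrons.
In the high-spin limit (t₂g³ eg²) the orbital term is 0.0Δ_oct = 0 cm⁻¹, with no excess pairing.
Low-spin: t₂g⁵ eg⁰, orbital CFSE = -2.0Δ_oct = -65840 cm⁻¹; plus 2 excess pairs × P = +37440 cm⁻¹; total -28400 cm⁻¹.
Thus E(LS) − E(HS) = -28400 cm⁻¹.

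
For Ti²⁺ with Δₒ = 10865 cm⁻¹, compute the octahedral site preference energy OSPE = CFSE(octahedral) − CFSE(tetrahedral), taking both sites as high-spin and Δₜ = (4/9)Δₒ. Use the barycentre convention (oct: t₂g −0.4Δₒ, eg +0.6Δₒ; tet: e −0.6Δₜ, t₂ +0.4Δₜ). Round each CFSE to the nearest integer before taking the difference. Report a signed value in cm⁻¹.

Ti is in group 4, so Ti²⁺ is d² (4 − 2 = 2).
In an octahedral site d² (HS) is t₂g² eg⁰, giving CFSE(oct) = -0.8Δₒ = -8692 cm⁻¹.
Tetrahedral: e² t₂⁰, CFSE = 2(−0.6) + 0(+0.4) = -1.2Δₜ = -1.2 × (4/9) × 10865 = -5795 cm⁻¹.
OSPE = CFSE(oct) − CFSE(tet) = -8692 − (-5795) = -2897 cm⁻¹.

-2897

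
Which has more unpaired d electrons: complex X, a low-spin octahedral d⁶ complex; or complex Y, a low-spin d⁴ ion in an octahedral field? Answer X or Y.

Y

X: t2g^6 e_g^0 → 0 unpaired.
Y: t2g^4 e_g^0 → 2 unpaired.
So Y has more unpaired electrons.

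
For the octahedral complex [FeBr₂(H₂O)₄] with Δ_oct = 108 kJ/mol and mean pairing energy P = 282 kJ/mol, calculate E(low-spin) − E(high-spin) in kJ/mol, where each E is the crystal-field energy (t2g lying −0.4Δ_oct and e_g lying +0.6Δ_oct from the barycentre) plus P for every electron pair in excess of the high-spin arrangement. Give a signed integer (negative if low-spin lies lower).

348

Ligand charges: 2×(-1) from Br⁻ and 4×(+0) from H₂O sum to -2; with overall charge +0, Fe is +2.
Group 8 minus oxidation state +2 gives a d⁶ configuration for Fe²⁺.
High-spin d⁶ fills as t2g^4 e_g^2 with CFSE 4(−0.4) + 2(+0.6) = -0.4Δ_oct = -43 kJ/mol.
Low-spin t2g^6 e_g^0 gives -2.4Δ_oct = -259 kJ/mol, but forming 2 extra pairs costs 2P = 564 kJ/mol, so E(LS) = -259 + 564 = 305 kJ/mol.
The difference is 305 − (-43) = 348 kJ/mol, so high-spin lies lower.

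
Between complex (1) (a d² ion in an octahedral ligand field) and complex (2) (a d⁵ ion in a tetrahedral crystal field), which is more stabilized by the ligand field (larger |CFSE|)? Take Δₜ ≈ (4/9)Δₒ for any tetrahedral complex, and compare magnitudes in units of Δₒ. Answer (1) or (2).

(1): For octahedral d² the high- and low-spin configurations coincide; t2g^2 e_g^0, CFSE = -0.8Δₒ.
(2): With tetrahedral geometry the complex is necessarily high-spin; e² t₂³, CFSE = 0.0Δₜ ≈ 0.00Δₒ.
So (1) has the larger |CFSE|.

(1)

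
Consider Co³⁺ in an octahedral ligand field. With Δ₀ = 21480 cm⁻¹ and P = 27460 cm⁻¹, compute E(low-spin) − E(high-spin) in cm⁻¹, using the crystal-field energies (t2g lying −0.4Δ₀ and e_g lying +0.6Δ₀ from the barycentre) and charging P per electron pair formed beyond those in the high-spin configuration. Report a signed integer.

11960

Co is in group 9, so Co³⁺ is d⁶ (9 − 3 = 6).
High-spin: t2g^4 e_g^2, CFSE = -0.4Δ₀ = -8592 cm⁻¹.
For low-spin the configuration is t2g^6 e_g^0: orbital energy -2.4 × 21480 = -51552 cm⁻¹, and 2 additional pairs relative to high-spin add 54920 cm⁻¹, giving 3368 cm⁻¹.
The difference is 3368 − (-8592) = 11960 cm⁻¹, so high-spin lies lower.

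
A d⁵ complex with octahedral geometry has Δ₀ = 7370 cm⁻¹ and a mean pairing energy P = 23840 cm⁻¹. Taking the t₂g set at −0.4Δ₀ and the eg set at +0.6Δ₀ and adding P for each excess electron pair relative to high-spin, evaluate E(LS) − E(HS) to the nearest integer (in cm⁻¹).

In the high-spin limit (t₂g³ eg²) the orbital term is 0.0Δ₀ = 0 cm⁻¹, with no excess pairing.
For low-spin the configuration is t₂g⁵ eg⁰: orbital energy -2.0 × 7370 = -14740 cm⁻¹, and 2 additional pairs relative to high-spin add 47680 cm⁻¹, giving 32940 cm⁻¹.
E(LS) − E(HS) = 32940 − (0) = 32940 cm⁻¹.

32940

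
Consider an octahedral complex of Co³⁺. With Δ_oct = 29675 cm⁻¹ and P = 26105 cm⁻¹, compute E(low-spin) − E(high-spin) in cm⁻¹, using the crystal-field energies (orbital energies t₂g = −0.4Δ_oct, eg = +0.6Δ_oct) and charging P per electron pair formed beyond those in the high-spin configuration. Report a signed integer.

-7140

Group 9 minus oxidation state +3 gives a d⁶ configuration for Co³⁺.
High-spin: t₂g⁴ eg², CFSE = -0.4Δ_oct = -11870 cm⁻¹.
Low-spin: t₂g⁶ eg⁰, orbital CFSE = -2.4Δ_oct = -71220 cm⁻¹; plus 2 excess pairs × P = +52210 cm⁻¹; total -19010 cm⁻¹.
The difference is -19010 − (-11870) = -7140 cm⁻¹, so low-spin lies lower.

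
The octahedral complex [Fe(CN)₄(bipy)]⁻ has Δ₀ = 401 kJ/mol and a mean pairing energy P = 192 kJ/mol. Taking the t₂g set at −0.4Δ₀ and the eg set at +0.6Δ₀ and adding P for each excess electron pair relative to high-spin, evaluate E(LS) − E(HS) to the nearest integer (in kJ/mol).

-418

Ligand charges: 4×(-1) from CN⁻ and 1×(+0) from bipy sum to -4; with overall charge -1, Fe is +3.
Fe³⁺: group 8, so d-count = 8 − 3 = 5.
In the high-spin limit (t₂g³ eg²) the orbital term is 0.0Δ₀ = 0 kJ/mol, with no excess pairing.
Low-spin t₂g⁵ eg⁰ gives -2.0Δ₀ = -802 kJ/mol, but forming 2 extra pairs costs 2P = 384 kJ/mol, so E(LS) = -802 + 384 = -418 kJ/mol.
The difference is -418 − (0) = -418 kJ/mol, so low-spin lies lower.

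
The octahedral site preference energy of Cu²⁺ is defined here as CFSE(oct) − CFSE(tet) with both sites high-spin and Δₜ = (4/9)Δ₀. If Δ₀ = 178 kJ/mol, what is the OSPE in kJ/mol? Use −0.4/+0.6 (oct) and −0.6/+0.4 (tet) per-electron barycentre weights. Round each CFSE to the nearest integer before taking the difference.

-75

Cu²⁺: group 11, so d-count = 11 − 2 = 9.
Octahedral high-spin t₂g⁶ eg³: CFSE = -0.6 × 178 = -107 kJ/mol.
Tetrahedral e⁴ t₂⁵ gives -0.4Δₜ = -0.4 × (4/9) × 178 = -32 kJ/mol.
OSPE = CFSE(oct) − CFSE(tet) = -107 − (-32) = -75 kJ/mol.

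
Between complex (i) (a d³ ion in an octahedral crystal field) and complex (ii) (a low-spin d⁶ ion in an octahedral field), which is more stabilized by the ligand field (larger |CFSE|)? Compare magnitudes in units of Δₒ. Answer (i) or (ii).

(ii)

(i): t2g^3 e_g^0, CFSE = -1.2Δₒ.
(ii): t₂g⁶ eg⁰, CFSE = -2.4Δₒ.
So (ii) has the larger |CFSE|.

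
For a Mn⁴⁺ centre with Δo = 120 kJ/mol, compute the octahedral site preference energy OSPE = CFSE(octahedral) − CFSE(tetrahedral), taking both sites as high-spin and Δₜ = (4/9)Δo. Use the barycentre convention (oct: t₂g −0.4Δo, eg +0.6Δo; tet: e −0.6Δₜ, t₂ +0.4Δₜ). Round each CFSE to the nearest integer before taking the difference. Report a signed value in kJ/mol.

-101

Mn⁴⁺: group 7, so d-count = 7 − 4 = 3.
Octahedral high-spin t₂g³ eg⁰: CFSE = -1.2 × 120 = -144 kJ/mol.
Tetrahedral: e² t₂¹, CFSE = 2(−0.6) + 1(+0.4) = -0.8Δₜ = -0.8 × (4/9) × 120 = -43 kJ/mol.
OSPE = CFSE(oct) − CFSE(tet) = -144 − (-43) = -101 kJ/mol.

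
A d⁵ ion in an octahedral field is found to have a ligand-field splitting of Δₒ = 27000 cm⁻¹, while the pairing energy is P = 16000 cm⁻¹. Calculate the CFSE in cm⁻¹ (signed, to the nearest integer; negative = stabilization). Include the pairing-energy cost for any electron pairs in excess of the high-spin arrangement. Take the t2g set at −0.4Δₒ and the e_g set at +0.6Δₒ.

With Δₒ > P the complex is low-spin.
That gives t2g^5 e_g^0.
Orbital CFSE = -2.0Δₒ = -2.0 × 27000 = -54000 cm⁻¹.
Excess pairs vs high-spin: 2 − 0 = 2; pairing cost = +32000 cm⁻¹.
Net CFSE = -54000 + 32000 = -22000 cm⁻¹.

-22000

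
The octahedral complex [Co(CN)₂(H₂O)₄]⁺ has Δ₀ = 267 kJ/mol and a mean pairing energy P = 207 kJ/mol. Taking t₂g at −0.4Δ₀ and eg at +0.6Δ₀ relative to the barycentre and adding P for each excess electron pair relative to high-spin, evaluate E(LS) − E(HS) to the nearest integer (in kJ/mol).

-120

Ligand charges: 2×(-1) from CN⁻ and 4×(+0) from H₂O sum to -2; with overall charge +1, Co is +3.
Co is in group 9, so Co³⁺ is d⁶ (9 − 3 = 6).
High-spin: t₂g⁴ eg², CFSE = -0.4Δ₀ = -107 kJ/mol.
Low-spin: t₂g⁶ eg⁰, orbital CFSE = -2.4Δ₀ = -641 kJ/mol; plus 2 excess pairs × P = +414 kJ/mol; total -227 kJ/mol.
E(LS) − E(HS) = -227 − (-107) = -120 kJ/mol.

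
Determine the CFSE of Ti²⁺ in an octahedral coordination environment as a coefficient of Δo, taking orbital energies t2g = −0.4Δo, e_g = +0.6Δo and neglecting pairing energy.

-0.8 Δo

Ti sits in group 4; removing 2 electrons leaves Ti²⁺ with 4 − 2 = 2 d electrons.
Configuration: t2g^2 e_g^0.
CFSE = 2(-0.4Δo) + 0(0.6Δo) = -0.8Δo + 0.0Δo = -0.8Δo.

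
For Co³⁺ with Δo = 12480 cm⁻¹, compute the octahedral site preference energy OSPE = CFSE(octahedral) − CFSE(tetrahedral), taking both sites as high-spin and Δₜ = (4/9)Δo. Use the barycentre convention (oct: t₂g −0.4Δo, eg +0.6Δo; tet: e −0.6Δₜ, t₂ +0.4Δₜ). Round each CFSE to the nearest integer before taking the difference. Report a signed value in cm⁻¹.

Co is in group 9, so Co³⁺ is d⁶ (9 − 3 = 6).
Octahedral (high-spin): t₂g⁴ eg², CFSE = 4(−0.4) + 2(+0.6) = -0.4Δo = -0.4 × 12480 = -4992 cm⁻¹.
In a tetrahedral site the filling is e³ t₂³: CFSE(tet) = -0.6Δₜ = -0.6 × (4/9)(12480) = -3328 cm⁻¹.
Subtracting, OSPE = -4992 − (-3328) = -1664 cm⁻¹.

-1664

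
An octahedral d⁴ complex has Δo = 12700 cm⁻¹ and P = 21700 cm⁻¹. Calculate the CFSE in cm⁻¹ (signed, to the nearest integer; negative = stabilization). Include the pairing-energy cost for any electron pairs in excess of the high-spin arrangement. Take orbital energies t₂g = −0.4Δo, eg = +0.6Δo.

Since Δo = 12700 cm⁻¹ < P = 21700 cm⁻¹, the complex adopts the high-spin configuration.
Configuration: t₂g³ eg¹.
Orbital CFSE = -0.6Δo = -0.6 × 12700 = -7620 cm⁻¹.
High-spin has no excess pairs, so no pairing correction applies.

-7620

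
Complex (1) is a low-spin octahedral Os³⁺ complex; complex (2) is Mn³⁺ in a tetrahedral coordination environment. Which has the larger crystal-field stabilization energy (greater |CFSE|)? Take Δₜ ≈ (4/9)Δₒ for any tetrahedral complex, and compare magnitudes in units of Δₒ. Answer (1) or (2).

(1)

(1): Os³⁺: group 8, so d-count = 8 − 3 = 5; t₂g⁵ eg⁰, CFSE = -2.0Δₒ.
(2): Mn sits in group 7; removing 3 electrons leaves Mn³⁺ with 7 − 3 = 4 d electrons; Tetrahedral fields are weak (Δₜ ≈ 4/9 Δₒ), so electrons fill high-spin; e² t₂², CFSE = -0.4Δₜ ≈ -0.18Δₒ.
So (1) has the larger |CFSE|.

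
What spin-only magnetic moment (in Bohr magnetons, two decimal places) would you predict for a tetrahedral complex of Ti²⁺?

Ti is in group 4, so Ti²⁺ is d² (4 − 2 = 2).
With tetrahedral geometry the complex is necessarily high-spin.
Configuration: e² t₂⁰ → 2 unpaired electrons.
μ(spin-only) = √[2(2+2)] = √8 ≈ 2.83 Bohr magnetons.

2.83 Bohr magnetons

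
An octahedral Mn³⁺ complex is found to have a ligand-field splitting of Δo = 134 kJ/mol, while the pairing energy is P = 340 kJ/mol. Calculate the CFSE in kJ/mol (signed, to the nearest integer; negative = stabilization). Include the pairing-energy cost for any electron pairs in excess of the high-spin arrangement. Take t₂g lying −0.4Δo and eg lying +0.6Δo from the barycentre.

-80

Group 7 minus oxidation state +3 gives a d⁴ configuration for Mn³⁺.
With Δo < P the complex is high-spin.
Configuration: t₂g³ eg¹.
Orbital CFSE = -0.6Δo = -0.6 × 134 = -80 kJ/mol.
High-spin has no excess pairs, so no pairing correction applies.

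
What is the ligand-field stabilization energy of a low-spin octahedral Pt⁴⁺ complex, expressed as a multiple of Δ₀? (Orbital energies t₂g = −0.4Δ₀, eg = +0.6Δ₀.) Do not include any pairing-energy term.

Pt sits in group 10; removing 4 electrons leaves Pt⁴⁺ with 10 − 4 = 6 d electrons.
Configuration: t₂g⁶ eg⁰.
CFSE = 6(-0.4Δ₀) + 0(0.6Δ₀) = -2.4Δ₀ + 0.0Δ₀ = -2.4Δ₀.

-2.4 Δ₀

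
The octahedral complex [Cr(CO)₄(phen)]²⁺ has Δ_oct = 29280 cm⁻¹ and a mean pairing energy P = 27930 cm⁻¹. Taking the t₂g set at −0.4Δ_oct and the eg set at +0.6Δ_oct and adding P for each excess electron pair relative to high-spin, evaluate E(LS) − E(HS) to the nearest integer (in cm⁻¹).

-1350

Ligand charges: 4×(+0) from CO and 1×(+0) from phen sum to +0; with overall charge +2, Cr is +2.
Cr is in group 6, so Cr²⁺ is d⁴ (6 − 2 = 4).
High-spin d⁴ fills as t₂g³ eg¹ with CFSE 3(−0.4) + 1(+0.6) = -0.6Δ_oct = -17568 cm⁻¹.
Low-spin t₂g⁴ eg⁰ gives -1.6Δ_oct = -46848 cm⁻¹, but forming 1 extra pair costs 1P = 27930 cm⁻¹, so E(LS) = -46848 + 27930 = -18918 cm⁻¹.
Thus E(LS) − E(HS) = -1350 cm⁻¹.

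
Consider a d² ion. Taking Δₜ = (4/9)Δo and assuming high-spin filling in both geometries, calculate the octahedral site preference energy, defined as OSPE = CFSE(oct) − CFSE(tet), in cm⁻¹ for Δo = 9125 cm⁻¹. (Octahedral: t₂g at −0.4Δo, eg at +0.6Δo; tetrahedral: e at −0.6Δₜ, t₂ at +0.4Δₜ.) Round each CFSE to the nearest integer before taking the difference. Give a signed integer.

Octahedral high-spin t₂g² eg⁰: CFSE = -0.8 × 9125 = -7300 cm⁻¹.
Tetrahedral e² t₂⁰ gives -1.2Δₜ = -1.2 × (4/9) × 9125 = -4867 cm⁻¹.
Subtracting, OSPE = -7300 − (-4867) = -2433 cm⁻¹.

-2433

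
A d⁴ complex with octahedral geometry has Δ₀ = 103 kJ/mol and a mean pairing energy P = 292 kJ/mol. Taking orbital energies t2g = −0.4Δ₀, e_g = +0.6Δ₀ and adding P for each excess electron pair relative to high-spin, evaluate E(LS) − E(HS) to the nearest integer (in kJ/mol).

189

In the high-spin limit (t2g^3 e_g^1) the orbital term is -0.6Δ₀ = -62 kJ/mol, with no excess pairing.
Low-spin t2g^4 e_g^0 gives -1.6Δ₀ = -165 kJ/mol, but forming 1 extra pair costs 1P = 292 kJ/mol, so E(LS) = -165 + 292 = 127 kJ/mol.
The difference is 127 − (-62) = 189 kJ/mol, so high-spin lies lower.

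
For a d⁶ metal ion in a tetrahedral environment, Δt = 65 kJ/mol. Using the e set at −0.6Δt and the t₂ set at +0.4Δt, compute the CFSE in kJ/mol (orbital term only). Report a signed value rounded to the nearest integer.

-39

With tetrahedral geometry the complex is necessarily high-spin.
The d⁶ electrons fill as e³ t₂³.
Orbital CFSE = 3(-0.6) + 3(0.4) = -0.6Δt = -0.6 × 65 = -39 kJ/mol.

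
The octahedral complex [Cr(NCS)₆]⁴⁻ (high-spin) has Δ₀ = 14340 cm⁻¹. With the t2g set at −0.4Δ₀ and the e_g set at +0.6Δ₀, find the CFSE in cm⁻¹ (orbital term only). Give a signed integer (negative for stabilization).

Each NCS⁻ contributes -1; 6 × (-1) = -6. With overall charge -4, Cr is in the +2 oxidation state.
Cr²⁺: group 6, so d-count = 6 − 2 = 4.
Configuration: t2g^3 e_g^1.
Orbital CFSE = 3(-0.4) + 1(0.6) = -0.6Δ₀ = -0.6 × 14340 = -8604 cm⁻¹.

-8604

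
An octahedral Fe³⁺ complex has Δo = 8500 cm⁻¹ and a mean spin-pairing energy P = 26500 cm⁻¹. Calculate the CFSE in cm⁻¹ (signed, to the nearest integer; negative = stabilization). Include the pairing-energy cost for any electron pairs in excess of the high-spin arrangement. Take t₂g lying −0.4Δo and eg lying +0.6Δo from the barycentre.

0

Fe³⁺: group 8, so d-count = 8 − 3 = 5.
Δo < P, so pairing is avoided: the ground state is high-spin.
Filling d⁵ accordingly: t₂g³ eg².
Orbital CFSE = 0.0Δo = 0.0 × 8500 = 0 cm⁻¹.
High-spin has no excess pairs, so no pairing correction applies.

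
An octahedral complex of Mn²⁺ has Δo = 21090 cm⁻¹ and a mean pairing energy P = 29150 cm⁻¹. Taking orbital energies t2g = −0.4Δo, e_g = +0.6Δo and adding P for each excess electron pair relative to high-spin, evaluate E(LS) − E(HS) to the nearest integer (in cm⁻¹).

Mn²⁺: group 7, so d-count = 7 − 2 = 5.
High-spin d⁵ fills as t2g^3 e_g^2 with CFSE 3(−0.4) + 2(+0.6) = 0.0Δo = 0 cm⁻¹.
Low-spin: t2g^5 e_g^0, orbital CFSE = -2.0Δo = -42180 cm⁻¹; plus 2 excess pairs × P = +58300 cm⁻¹; total 16120 cm⁻¹.
Thus E(LS) − E(HS) = 16120 cm⁻¹.

16120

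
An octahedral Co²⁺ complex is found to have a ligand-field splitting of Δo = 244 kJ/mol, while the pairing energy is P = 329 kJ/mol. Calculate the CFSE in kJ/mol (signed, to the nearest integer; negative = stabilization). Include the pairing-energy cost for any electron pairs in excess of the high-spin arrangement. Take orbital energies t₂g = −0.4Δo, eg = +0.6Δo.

-195

Group 9 minus oxidation state +2 gives a d⁷ configuration for Co²⁺.
Here Δo < P (244 < 329), so the high-spin state is favoured.
Filling d⁷ accordingly: t₂g⁵ eg².
Orbital CFSE = -0.8Δo = -0.8 × 244 = -195 kJ/mol.
High-spin has no excess pairs, so no pairing correction applies.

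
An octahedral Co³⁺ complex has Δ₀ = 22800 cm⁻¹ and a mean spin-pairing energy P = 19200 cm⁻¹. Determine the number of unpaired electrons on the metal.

Co sits in group 9; removing 3 electrons leaves Co³⁺ with 9 − 3 = 6 d electrons.
Since Δ₀ = 22800 cm⁻¹ > P = 19200 cm⁻¹, the complex adopts the low-spin configuration.
Configuration: t₂g⁶ eg⁰.
Unpaired electrons: 0.

0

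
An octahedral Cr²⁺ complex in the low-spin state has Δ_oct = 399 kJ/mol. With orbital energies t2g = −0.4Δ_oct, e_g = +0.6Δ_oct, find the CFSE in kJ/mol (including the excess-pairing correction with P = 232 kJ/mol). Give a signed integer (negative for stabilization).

Cr sits in group 6; removing 2 electrons leaves Cr²⁺ with 6 − 2 = 4 d electrons.
Configuration: t2g^4 e_g^0.
Orbital CFSE = 4(-0.4) + 0(0.6) = -1.6Δ_oct = -1.6 × 399 = -638 kJ/mol.
High-spin d⁴ would be t2g^3 e_g^1 with 0 pairs; low-spin has 1, so 1 excess pair costs +1P = +232 kJ/mol.
Combining: -638 + 232 = -406 kJ/mol.

-406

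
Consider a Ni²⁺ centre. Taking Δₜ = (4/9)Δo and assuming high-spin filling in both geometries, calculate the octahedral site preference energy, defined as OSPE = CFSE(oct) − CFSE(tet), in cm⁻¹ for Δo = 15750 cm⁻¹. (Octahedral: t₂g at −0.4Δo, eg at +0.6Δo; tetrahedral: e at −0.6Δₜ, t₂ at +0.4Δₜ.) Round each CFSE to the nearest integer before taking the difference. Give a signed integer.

-13300

Ni²⁺: group 10, so d-count = 10 − 2 = 8.
In an octahedral site d⁸ (HS) is t2g^6 e_g^2, giving CFSE(oct) = -1.2Δo = -18900 cm⁻¹.
Tetrahedral e^4 t2^4 gives -0.8Δₜ = -0.8 × (4/9) × 15750 = -5600 cm⁻¹.
OSPE = CFSE(oct) − CFSE(tet) = -18900 − (-5600) = -13300 cm⁻¹.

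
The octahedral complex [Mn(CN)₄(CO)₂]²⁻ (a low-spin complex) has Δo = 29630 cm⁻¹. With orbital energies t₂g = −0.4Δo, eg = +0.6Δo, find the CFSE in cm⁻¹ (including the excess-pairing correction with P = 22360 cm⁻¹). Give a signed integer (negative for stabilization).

-14540

Ligand charges: 4×(-1) from CN⁻ and 2×(+0) from CO sum to -4; with overall charge -2, Mn is +2.
Mn²⁺: group 7, so d-count = 7 − 2 = 5.
Configuration: t₂g⁵ eg⁰.
The orbital stabilization is -2.0Δo = -2.0 × 29630 = -59260 cm⁻¹.
High-spin d⁵ would be t₂g³ eg² with 0 pairs; low-spin has 2, so 2 excess pairs cost +2P = +44720 cm⁻¹.
Overall CFSE = -59260 + 44720 = -14540 cm⁻¹.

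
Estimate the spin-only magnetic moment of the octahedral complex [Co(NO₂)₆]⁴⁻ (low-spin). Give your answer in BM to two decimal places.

Each NO₂⁻ contributes -1; 6 × (-1) = -6. With overall charge -4, Co is in the +2 oxidation state.
Co sits in group 9; removing 2 electrons leaves Co²⁺ with 9 − 2 = 7 d electrons.
Configuration: t₂g⁶ eg¹ → 1 unpaired electron.
μ(spin-only) = √[1(1+2)] = √3 ≈ 1.73 BM.

1.73 BM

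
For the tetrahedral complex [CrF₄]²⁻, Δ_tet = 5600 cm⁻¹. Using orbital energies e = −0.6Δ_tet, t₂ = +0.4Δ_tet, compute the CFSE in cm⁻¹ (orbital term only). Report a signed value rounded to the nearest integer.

Each F⁻ contributes -1; 4 × (-1) = -4. With overall charge -2, Cr is in the +2 oxidation state.
Cr is in group 6, so Cr²⁺ is d⁴ (6 − 2 = 4).
Tetrahedral splitting is small, so the complex is high-spin.
The d⁴ electrons fill as e² t₂².
CFSE(orbital) = 2×(-0.6Δ_tet) + 2×(0.4Δ_tet) = -0.4Δ_tet; with Δ_tet = 5600 cm⁻¹ that is -2240 cm⁻¹.

-2240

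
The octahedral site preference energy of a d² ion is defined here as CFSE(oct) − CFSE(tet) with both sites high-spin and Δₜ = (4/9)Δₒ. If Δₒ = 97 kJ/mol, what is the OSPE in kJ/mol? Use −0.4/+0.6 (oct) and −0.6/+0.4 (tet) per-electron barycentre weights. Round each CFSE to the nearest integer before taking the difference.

Octahedral high-spin t2g^2 e_g^0: CFSE = -0.8 × 97 = -78 kJ/mol.
In a tetrahedral site the filling is e^2 t2^0: CFSE(tet) = -1.2Δₜ = -1.2 × (4/9)(97) = -52 kJ/mol.
OSPE = -78 − (-52) = -26 kJ/mol.

-26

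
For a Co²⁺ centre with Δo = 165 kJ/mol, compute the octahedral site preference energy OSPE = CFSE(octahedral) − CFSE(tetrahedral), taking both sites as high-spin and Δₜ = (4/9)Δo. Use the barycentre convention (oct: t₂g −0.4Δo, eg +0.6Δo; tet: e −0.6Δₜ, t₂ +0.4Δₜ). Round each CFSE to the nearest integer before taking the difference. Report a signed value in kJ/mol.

-44

Co is in group 9, so Co²⁺ is d⁷ (9 − 2 = 7).
Octahedral high-spin t₂g⁵ eg²: CFSE = -0.8 × 165 = -132 kJ/mol.
Tetrahedral: e⁴ t₂³, CFSE = 4(−0.6) + 3(+0.4) = -1.2Δₜ = -1.2 × (4/9) × 165 = -88 kJ/mol.
Subtracting, OSPE = -132 − (-88) = -44 kJ/mol.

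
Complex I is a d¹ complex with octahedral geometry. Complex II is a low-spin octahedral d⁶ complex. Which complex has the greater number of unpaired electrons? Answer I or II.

I

I: t2g^1 e_g^0 → 1 unpaired.
II: t₂g⁶ eg⁰ → 0 unpaired.
So I has more unpaired electrons.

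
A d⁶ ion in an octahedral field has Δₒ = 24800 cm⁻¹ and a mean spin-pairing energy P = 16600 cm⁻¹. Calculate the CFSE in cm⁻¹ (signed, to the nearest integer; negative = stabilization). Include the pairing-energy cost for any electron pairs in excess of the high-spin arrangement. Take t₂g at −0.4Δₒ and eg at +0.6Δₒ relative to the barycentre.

-26320

Δₒ > P, so pairing is preferred: the ground state is low-spin.
Filling d⁶ accordingly: t₂g⁶ eg⁰.
Orbital CFSE = -2.4Δₒ = -2.4 × 24800 = -59520 cm⁻¹.
Excess pairs vs high-spin: 3 − 1 = 2; pairing cost = +33200 cm⁻¹.
Net CFSE = -59520 + 33200 = -26320 cm⁻¹.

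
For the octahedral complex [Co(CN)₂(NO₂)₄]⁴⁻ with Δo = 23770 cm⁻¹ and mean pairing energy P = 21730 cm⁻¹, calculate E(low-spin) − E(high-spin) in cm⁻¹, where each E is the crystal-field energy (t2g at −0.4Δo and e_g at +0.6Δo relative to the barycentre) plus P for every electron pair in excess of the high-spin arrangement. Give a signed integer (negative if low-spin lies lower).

Ligand charges: 2×(-1) from CN⁻ and 4×(-1) from NO₂⁻ sum to -6; with overall charge -4, Co is +2.
Group 9 minus oxidation state +2 gives a d⁷ configuration for Co²⁺.
High-spin: t2g^5 e_g^2, CFSE = -0.8Δo = -19016 cm⁻¹.
For low-spin the configuration is t2g^6 e_g^1: orbital energy -1.8 × 23770 = -42786 cm⁻¹, and 1 additional pair relative to high-spin adds 21730 cm⁻¹, giving -21056 cm⁻¹.
E(LS) − E(HS) = -21056 − (-19016) = -2040 cm⁻¹.

-2040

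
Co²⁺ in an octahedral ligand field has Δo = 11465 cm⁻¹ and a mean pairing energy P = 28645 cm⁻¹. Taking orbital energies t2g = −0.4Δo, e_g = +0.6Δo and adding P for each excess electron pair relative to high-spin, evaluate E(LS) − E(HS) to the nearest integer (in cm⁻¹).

17180

Co sits in group 9; removing 2 electrons leaves Co²⁺ with 9 − 2 = 7 d electrons.
High-spin: t2g^5 e_g^2, CFSE = -0.8Δo = -9172 cm⁻¹.
Low-spin: t2g^6 e_g^1, orbital CFSE = -1.8Δo = -20637 cm⁻¹; plus 1 excess pair × P = +28645 cm⁻¹; total 8008 cm⁻¹.
The difference is 8008 − (-9172) = 17180 cm⁻¹, so high-spin lies lower.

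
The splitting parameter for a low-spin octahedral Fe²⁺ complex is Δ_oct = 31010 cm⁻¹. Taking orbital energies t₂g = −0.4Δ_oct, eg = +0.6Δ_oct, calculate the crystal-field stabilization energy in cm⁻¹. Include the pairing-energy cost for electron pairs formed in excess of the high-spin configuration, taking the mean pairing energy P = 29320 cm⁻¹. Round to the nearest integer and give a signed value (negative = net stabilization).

-15784

Fe²⁺: group 8, so d-count = 8 − 2 = 6.
The d⁶ electrons fill as t₂g⁶ eg⁰.
Orbital CFSE = 6(-0.4) + 0(0.6) = -2.4Δ_oct = -2.4 × 31010 = -74424 cm⁻¹.
Relative to high-spin t₂g⁴ eg² (1 paired), the low-spin configuration has 2 additional pairs, contributing +2 × 29320 = +58640 cm⁻¹.
Overall CFSE = -74424 + 58640 = -15784 cm⁻¹.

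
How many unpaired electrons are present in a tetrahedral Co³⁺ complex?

Co sits in group 9; removing 3 electrons leaves Co³⁺ with 9 − 3 = 6 d electrons.
Tetrahedral fields are weak (Δₜ ≈ 4/9 Δₒ), so electrons fill high-spin.
Configuration: e³ t₂³, giving 4 unpaired electrons.

4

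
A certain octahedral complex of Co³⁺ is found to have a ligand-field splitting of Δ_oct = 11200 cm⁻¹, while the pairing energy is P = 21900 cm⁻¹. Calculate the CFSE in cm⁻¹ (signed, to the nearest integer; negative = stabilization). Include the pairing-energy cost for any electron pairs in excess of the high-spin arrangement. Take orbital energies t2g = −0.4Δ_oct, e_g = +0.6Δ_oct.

Co is in group 9, so Co³⁺ is d⁶ (9 − 3 = 6).
Since Δ_oct = 11200 cm⁻¹ < P = 21900 cm⁻¹, the complex adopts the high-spin configuration.
Configuration: t2g^4 e_g^2.
Orbital CFSE = -0.4Δ_oct = -0.4 × 11200 = -4480 cm⁻¹.
High-spin has no excess pairs, so no pairing correction applies.

-4480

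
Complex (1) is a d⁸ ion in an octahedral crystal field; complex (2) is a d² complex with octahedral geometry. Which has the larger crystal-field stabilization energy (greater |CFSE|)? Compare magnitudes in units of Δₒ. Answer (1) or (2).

(1)

(1): For octahedral d⁸ the high- and low-spin configurations coincide; t2g^6 e_g^2, CFSE = -1.2Δₒ.
(2): For octahedral d² the high- and low-spin configurations coincide; t₂g² eg⁰, CFSE = -0.8Δₒ.
So (1) has the larger |CFSE|.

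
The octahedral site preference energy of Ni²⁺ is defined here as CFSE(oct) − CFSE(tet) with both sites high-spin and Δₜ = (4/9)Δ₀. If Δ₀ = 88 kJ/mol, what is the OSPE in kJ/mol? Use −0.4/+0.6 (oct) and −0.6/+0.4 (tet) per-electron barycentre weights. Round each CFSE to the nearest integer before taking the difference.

Ni sits in group 10; removing 2 electrons leaves Ni²⁺ with 10 − 2 = 8 d electrons.
Octahedral (high-spin): t2g^6 e_g^2, CFSE = 6(−0.4) + 2(+0.6) = -1.2Δ₀ = -1.2 × 88 = -106 kJ/mol.
Tetrahedral e^4 t2^4 gives -0.8Δₜ = -0.8 × (4/9) × 88 = -31 kJ/mol.
OSPE = CFSE(oct) − CFSE(tet) = -106 − (-31) = -75 kJ/mol.

-75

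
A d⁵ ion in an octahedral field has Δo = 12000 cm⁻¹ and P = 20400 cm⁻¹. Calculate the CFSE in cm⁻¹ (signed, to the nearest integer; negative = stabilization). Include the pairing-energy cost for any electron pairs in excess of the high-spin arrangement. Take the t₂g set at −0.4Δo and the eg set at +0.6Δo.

Here Δo < P (12000 < 20400), so the high-spin state is favoured.
Configuration: t₂g³ eg².
Orbital CFSE = 0.0Δo = 0.0 × 12000 = 0 cm⁻¹.
High-spin has no excess pairs, so no pairing correction applies.

0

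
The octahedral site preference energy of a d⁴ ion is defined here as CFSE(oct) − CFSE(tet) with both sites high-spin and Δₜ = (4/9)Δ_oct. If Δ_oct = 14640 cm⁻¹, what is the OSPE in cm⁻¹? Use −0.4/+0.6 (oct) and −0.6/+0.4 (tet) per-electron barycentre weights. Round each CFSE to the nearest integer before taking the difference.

-6181

In an octahedral site d⁴ (HS) is t₂g³ eg¹, giving CFSE(oct) = -0.6Δ_oct = -8784 cm⁻¹.
Tetrahedral e² t₂² gives -0.4Δₜ = -0.4 × (4/9) × 14640 = -2603 cm⁻¹.
OSPE = CFSE(oct) − CFSE(tet) = -8784 − (-2603) = -6181 cm⁻¹.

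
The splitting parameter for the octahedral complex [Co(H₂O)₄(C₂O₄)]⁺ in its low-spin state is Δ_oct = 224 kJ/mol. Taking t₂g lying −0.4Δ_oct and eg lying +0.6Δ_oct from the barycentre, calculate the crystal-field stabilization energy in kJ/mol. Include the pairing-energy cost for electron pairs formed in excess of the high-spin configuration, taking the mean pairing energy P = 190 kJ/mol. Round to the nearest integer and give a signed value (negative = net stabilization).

Ligand charges: 4×(+0) from H₂O and 1×(-2) from C₂O₄²⁻ sum to -2; with overall charge +1, Co is +3.
Co³⁺: group 9, so d-count = 9 − 3 = 6.
Electron filling gives t₂g⁶ eg⁰.
Orbital CFSE = 6(-0.4) + 0(0.6) = -2.4Δ_oct = -2.4 × 224 = -538 kJ/mol.
High-spin d⁶ would be t₂g⁴ eg² with 1 pair; low-spin has 3, so 2 excess pairs cost +2P = +380 kJ/mol.
Net CFSE = -538 + 380 = -158 kJ/mol.

-158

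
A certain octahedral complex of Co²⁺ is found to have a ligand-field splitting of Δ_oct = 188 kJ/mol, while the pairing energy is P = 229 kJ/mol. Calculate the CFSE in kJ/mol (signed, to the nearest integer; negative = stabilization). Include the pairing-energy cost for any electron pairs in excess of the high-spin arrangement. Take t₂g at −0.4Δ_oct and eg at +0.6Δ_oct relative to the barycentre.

-150

Group 9 minus oxidation state +2 gives a d⁷ configuration for Co²⁺.
Since Δ_oct = 188 kJ/mol < P = 229 kJ/mol, the complex adopts the high-spin configuration.
Filling d⁷ accordingly: t₂g⁵ eg².
Orbital CFSE = -0.8Δ_oct = -0.8 × 188 = -150 kJ/mol.
High-spin has no excess pairs, so no pairing correction applies.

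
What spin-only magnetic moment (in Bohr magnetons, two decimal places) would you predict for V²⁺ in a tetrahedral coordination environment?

V sits in group 5; removing 2 electrons leaves V²⁺ with 5 − 2 = 3 d electrons.
Tetrahedral splitting is small, so the complex is high-spin.
Configuration: e² t₂¹ → 3 unpaired electrons.
μ(spin-only) = √[3(3+2)] = √15 ≈ 3.87 Bohr magnetons.

3.87 Bohr magnetons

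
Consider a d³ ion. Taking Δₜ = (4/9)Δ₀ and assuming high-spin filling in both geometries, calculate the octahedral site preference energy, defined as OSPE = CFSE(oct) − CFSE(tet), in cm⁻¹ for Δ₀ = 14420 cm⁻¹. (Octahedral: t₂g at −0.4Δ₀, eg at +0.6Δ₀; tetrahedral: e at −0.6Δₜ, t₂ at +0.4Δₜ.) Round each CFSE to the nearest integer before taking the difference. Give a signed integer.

Octahedral high-spin t2g^3 e_g^0: CFSE = -1.2 × 14420 = -17304 cm⁻¹.
In a tetrahedral site the filling is e^2 t2^1: CFSE(tet) = -0.8Δₜ = -0.8 × (4/9)(14420) = -5127 cm⁻¹.
OSPE = -17304 − (-5127) = -12177 cm⁻¹.

-12177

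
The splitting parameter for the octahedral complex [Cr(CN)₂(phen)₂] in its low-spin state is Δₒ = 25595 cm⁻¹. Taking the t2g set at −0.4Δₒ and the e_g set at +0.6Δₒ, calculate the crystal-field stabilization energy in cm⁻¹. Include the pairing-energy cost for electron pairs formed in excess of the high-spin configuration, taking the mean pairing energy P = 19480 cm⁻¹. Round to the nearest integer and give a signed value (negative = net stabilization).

Ligand charges: 2×(-1) from CN⁻ and 2×(+0) from phen sum to -2; with overall charge +0, Cr is +2.
Cr sits in group 6; removing 2 electrons leaves Cr²⁺ with 6 − 2 = 4 d electrons.
Configuration: t2g^4 e_g^0.
Orbital CFSE = 4(-0.4) + 0(0.6) = -1.6Δₒ = -1.6 × 25595 = -40952 cm⁻¹.
Relative to high-spin t2g^3 e_g^1 (0 paired), the low-spin configuration has 1 additional pair, contributing +1 × 19480 = +19480 cm⁻¹.
Combining: -40952 + 19480 = -21472 cm⁻¹.

-21472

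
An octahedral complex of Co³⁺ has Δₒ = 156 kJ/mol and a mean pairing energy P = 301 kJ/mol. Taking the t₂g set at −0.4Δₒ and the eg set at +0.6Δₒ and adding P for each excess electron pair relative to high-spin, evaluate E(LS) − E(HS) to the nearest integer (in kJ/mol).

Co sits in group 9; removing 3 electrons leaves Co³⁺ with 9 − 3 = 6 d electrons.
High-spin d⁶ fills as t₂g⁴ eg² with CFSE 4(−0.4) + 2(+0.6) = -0.4Δₒ = -62 kJ/mol.
Low-spin t₂g⁶ eg⁰ gives -2.4Δₒ = -374 kJ/mol, but forming 2 extra pairs costs 2P = 602 kJ/mol, so E(LS) = -374 + 602 = 228 kJ/mol.
Thus E(LS) − E(HS) = 290 kJ/mol.

290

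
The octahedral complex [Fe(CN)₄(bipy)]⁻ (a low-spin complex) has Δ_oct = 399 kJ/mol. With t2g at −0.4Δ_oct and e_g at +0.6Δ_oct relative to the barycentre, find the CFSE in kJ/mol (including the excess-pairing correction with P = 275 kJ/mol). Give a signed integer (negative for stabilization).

-248

Ligand charges: 4×(-1) from CN⁻ and 1×(+0) from bipy sum to -4; with overall charge -1, Fe is +3.
Fe is in group 8, so Fe³⁺ is d⁵ (8 − 3 = 5).
Electron filling gives t2g^5 e_g^0.
CFSE(orbital) = 5×(-0.4Δ_oct) + 0×(0.6Δ_oct) = -2.0Δ_oct; with Δ_oct = 399 kJ/mol that is -798 kJ/mol.
Pairing penalty: 2 pairs vs 0 in the high-spin reference → 2 extra × P = 550 kJ/mol.
Net CFSE = -798 + 550 = -248 kJ/mol.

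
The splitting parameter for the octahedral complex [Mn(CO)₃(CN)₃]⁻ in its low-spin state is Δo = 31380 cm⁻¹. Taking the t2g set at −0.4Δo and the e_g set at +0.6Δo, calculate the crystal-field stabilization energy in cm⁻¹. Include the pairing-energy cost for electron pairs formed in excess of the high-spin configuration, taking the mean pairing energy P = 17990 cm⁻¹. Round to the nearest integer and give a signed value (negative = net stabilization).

Ligand charges: 3×(+0) from CO and 3×(-1) from CN⁻ sum to -3; with overall charge -1, Mn is +2.
Mn is in group 7, so Mn²⁺ is d⁵ (7 − 2 = 5).
Electron filling gives t2g^5 e_g^0.
Orbital CFSE = 5(-0.4) + 0(0.6) = -2.0Δo = -2.0 × 31380 = -62760 cm⁻¹.
Relative to high-spin t2g^3 e_g^2 (0 paired), the low-spin configuration has 2 additional pairs, contributing +2 × 17990 = +35980 cm⁻¹.
Net CFSE = -62760 + 35980 = -26780 cm⁻¹.

-26780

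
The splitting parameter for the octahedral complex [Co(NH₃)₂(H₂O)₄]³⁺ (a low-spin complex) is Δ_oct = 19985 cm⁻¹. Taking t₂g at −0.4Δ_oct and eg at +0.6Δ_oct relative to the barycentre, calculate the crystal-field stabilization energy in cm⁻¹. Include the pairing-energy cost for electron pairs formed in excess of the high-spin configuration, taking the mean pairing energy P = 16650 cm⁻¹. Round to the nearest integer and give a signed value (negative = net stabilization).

-14664

Ligand charges: 2×(+0) from NH₃ and 4×(+0) from H₂O sum to +0; with overall charge +3, Co is +3.
Co³⁺: group 9, so d-count = 9 − 3 = 6.
Electron filling gives t₂g⁶ eg⁰.
Orbital CFSE = 6(-0.4) + 0(0.6) = -2.4Δ_oct = -2.4 × 19985 = -47964 cm⁻¹.
Pairing penalty: 3 pairs vs 1 in the high-spin reference → 2 extra × P = 33300 cm⁻¹.
Overall CFSE = -47964 + 33300 = -14664 cm⁻¹.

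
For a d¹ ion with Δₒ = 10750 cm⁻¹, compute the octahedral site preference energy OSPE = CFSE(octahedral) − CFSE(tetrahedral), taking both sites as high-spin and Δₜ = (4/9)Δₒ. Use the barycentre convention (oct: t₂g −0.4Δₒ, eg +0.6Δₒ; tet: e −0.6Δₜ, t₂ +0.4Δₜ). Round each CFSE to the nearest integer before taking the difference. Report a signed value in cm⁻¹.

-1433

Octahedral high-spin t2g^1 e_g^0: CFSE = -0.4 × 10750 = -4300 cm⁻¹.
Tetrahedral: e^1 t2^0, CFSE = 1(−0.6) + 0(+0.4) = -0.6Δₜ = -0.6 × (4/9) × 10750 = -2867 cm⁻¹.
OSPE = -4300 − (-2867) = -1433 cm⁻¹.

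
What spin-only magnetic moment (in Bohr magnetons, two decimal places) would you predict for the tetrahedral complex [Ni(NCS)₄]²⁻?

Each NCS⁻ contributes -1; 4 × (-1) = -4. With overall charge -2, Ni is in the +2 oxidation state.
Ni²⁺: group 10, so d-count = 10 − 2 = 8.
Tetrahedral fields are weak (Δₜ ≈ 4/9 Δₒ), so electrons fill high-spin.
Configuration: e⁴ t₂⁴ → 2 unpaired electrons.
μ(spin-only) = √[2(2+2)] = √8 ≈ 2.83 Bohr magnetons.

2.83 Bohr magnetons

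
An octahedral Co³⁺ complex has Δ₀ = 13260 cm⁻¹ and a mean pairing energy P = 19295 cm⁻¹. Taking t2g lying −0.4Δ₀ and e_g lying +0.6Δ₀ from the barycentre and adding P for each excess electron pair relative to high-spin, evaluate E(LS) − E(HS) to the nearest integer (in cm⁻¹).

12070

Co³⁺: group 9, so d-count = 9 − 3 = 6.
High-spin: t2g^4 e_g^2, CFSE = -0.4Δ₀ = -5304 cm⁻¹.
Low-spin: t2g^6 e_g^0, orbital CFSE = -2.4Δ₀ = -31824 cm⁻¹; plus 2 excess pairs × P = +38590 cm⁻¹; total 6766 cm⁻¹.
Thus E(LS) − E(HS) = 12070 cm⁻¹.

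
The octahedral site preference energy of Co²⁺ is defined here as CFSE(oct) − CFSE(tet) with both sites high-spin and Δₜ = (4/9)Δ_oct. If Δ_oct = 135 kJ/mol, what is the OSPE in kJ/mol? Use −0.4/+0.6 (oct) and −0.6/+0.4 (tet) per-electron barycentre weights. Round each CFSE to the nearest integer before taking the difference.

Co is in group 9, so Co²⁺ is d⁷ (9 − 2 = 7).
Octahedral (high-spin): t2g^5 e_g^2, CFSE = 5(−0.4) + 2(+0.6) = -0.8Δ_oct = -0.8 × 135 = -108 kJ/mol.
Tetrahedral e^4 t2^3 gives -1.2Δₜ = -1.2 × (4/9) × 135 = -72 kJ/mol.
OSPE = CFSE(oct) − CFSE(tet) = -108 − (-72) = -36 kJ/mol.

-36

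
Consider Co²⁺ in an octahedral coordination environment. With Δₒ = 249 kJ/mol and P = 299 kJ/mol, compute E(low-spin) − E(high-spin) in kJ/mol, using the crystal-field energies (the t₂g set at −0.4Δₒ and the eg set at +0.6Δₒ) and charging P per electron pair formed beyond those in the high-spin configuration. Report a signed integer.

Co sits in group 9; removing 2 electrons leaves Co²⁺ with 9 − 2 = 7 d electrons.
In the high-spin limit (t₂g⁵ eg²) the orbital term is -0.8Δₒ = -199 kJ/mol, with no excess pairing.
Low-spin t₂g⁶ eg¹ gives -1.8Δₒ = -448 kJ/mol, but forming 1 extra pair costs 1P = 299 kJ/mol, so E(LS) = -448 + 299 = -149 kJ/mol.
The difference is -149 − (-199) = 50 kJ/mol, so high-spin lies lower.

50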